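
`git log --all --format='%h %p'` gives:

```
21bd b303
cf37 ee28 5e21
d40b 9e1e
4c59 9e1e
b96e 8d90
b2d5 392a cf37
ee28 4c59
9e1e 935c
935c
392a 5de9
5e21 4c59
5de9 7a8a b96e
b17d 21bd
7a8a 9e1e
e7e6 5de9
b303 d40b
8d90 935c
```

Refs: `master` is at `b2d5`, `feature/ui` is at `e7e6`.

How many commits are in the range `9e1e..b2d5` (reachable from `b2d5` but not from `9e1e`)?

Reachable from b2d5: {392a, 4c59, 5de9, 5e21, 7a8a, 8d90, 935c, 9e1e, b2d5, b96e, cf37, ee28}.
Reachable from 9e1e: {935c, 9e1e}.
In b2d5's history but not 9e1e's: {392a, 4c59, 5de9, 5e21, 7a8a, 8d90, b2d5, b96e, cf37, ee28} — 10 commits.

10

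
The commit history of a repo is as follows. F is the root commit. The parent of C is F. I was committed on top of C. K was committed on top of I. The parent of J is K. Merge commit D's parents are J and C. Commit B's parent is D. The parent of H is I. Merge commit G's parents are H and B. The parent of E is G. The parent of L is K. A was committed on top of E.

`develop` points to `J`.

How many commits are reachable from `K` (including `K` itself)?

Walking parent pointers from K: reachable set = {C, F, I, K}.
That is 4 commits.

4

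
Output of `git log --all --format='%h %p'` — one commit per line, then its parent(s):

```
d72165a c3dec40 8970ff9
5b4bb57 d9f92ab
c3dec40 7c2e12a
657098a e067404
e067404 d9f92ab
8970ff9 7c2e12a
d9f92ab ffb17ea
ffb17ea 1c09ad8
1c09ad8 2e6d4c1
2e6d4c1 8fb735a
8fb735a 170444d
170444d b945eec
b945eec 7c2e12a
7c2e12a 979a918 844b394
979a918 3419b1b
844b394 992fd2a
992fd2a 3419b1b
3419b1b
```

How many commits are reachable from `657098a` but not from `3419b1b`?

Reachable from 657098a: {170444d, 1c09ad8, 2e6d4c1, 3419b1b, 657098a, 7c2e12a, 844b394, 8fb735a, 979a918, 992fd2a, b945eec, d9f92ab, e067404, ffb17ea}.
Reachable from 3419b1b: {3419b1b}.
In 657098a's history but not 3419b1b's: {170444d, 1c09ad8, 2e6d4c1, 657098a, 7c2e12a, 844b394, 8fb735a, 979a918, 992fd2a, b945eec, d9f92ab, e067404, ffb17ea} — 13 commits.

13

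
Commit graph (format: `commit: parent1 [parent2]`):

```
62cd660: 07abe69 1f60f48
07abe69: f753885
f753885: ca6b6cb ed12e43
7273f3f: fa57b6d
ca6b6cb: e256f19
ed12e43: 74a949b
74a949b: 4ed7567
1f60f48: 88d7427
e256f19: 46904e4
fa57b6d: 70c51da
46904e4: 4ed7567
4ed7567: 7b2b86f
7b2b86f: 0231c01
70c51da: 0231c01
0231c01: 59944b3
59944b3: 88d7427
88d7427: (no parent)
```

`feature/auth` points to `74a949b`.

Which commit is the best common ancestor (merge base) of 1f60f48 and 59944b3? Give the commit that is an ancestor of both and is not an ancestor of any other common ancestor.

Ancestors of 1f60f48: {1f60f48, 88d7427}.
Ancestors of 59944b3: {59944b3, 88d7427}.
Common ancestors: {88d7427}.
The only common ancestor is 88d7427, so it is the merge base.

88d7427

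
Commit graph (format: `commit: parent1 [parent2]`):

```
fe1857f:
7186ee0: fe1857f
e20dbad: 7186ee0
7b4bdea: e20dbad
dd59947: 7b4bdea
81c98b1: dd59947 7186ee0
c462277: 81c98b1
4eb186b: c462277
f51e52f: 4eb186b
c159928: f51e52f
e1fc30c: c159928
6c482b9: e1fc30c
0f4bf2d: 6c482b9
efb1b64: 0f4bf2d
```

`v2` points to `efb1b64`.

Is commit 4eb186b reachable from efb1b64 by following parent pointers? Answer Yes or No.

Ancestors of efb1b64 (commits reachable by following parents): {0f4bf2d, 4eb186b, 6c482b9, 7186ee0, 7b4bdea, 81c98b1, c159928, c462277, dd59947, e1fc30c, e20dbad, efb1b64, f51e52f, fe1857f}.
4eb186b is in that set, so it is an ancestor of efb1b64.

Yes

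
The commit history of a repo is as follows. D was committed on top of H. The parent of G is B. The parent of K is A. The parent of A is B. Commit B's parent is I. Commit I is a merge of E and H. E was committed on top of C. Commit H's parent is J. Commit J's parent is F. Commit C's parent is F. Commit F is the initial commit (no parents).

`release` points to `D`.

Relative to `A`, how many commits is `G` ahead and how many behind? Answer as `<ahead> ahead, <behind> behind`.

1 ahead, 1 behind

Reachable from G: {B, C, E, F, G, H, I, J}.
Reachable from A: {A, B, C, E, F, H, I, J}.
Only in G's history (ahead): {G} — 1.
Only in A's history (behind): {A} — 1.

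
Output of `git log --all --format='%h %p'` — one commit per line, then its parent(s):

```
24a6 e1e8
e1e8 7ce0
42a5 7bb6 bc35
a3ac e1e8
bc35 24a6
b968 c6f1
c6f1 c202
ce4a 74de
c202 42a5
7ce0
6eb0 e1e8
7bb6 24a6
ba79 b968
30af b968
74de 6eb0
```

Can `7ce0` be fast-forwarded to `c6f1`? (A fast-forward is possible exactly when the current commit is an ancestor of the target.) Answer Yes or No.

A fast-forward from 7ce0 to c6f1 is possible iff 7ce0 is an ancestor of c6f1.
Ancestors of c6f1: {24a6, 42a5, 7bb6, 7ce0, bc35, c202, c6f1, e1e8}.
7ce0 is among them, so fast-forward is possible.

Yes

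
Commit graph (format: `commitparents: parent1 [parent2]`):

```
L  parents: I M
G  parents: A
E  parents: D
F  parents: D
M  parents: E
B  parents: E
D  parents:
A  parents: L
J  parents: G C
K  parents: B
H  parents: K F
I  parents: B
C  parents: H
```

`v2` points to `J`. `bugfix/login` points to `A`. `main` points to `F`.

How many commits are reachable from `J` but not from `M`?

10

Reachable from J: {A, B, C, D, E, F, G, H, I, J, K, L, M}.
Reachable from M: {D, E, M}.
In J's history but not M's: {A, B, C, F, G, H, I, J, K, L} — 10 commits.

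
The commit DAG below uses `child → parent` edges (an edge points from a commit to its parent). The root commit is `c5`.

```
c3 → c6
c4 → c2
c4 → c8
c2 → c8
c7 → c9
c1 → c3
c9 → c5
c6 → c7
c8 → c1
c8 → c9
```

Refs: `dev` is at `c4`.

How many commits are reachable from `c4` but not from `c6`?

5

Reachable from c4: {c1, c2, c3, c4, c5, c6, c7, c8, c9}.
Reachable from c6: {c5, c6, c7, c9}.
In c4's history but not c6's: {c1, c2, c3, c4, c8} — 5 commits.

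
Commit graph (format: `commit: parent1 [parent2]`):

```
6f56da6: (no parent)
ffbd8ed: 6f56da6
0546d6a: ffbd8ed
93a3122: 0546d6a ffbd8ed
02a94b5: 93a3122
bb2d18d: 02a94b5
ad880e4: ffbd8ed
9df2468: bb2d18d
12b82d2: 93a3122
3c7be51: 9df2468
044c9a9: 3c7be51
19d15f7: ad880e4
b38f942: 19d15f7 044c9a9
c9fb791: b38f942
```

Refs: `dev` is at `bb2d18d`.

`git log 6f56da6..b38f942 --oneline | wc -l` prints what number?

Reachable from b38f942: {02a94b5, 044c9a9, 0546d6a, 19d15f7, 3c7be51, 6f56da6, 93a3122, 9df2468, ad880e4, b38f942, bb2d18d, ffbd8ed}.
Reachable from 6f56da6: {6f56da6}.
In b38f942's history but not 6f56da6's: {02a94b5, 044c9a9, 0546d6a, 19d15f7, 3c7be51, 93a3122, 9df2468, ad880e4, b38f942, bb2d18d, ffbd8ed} — 11 commits.

11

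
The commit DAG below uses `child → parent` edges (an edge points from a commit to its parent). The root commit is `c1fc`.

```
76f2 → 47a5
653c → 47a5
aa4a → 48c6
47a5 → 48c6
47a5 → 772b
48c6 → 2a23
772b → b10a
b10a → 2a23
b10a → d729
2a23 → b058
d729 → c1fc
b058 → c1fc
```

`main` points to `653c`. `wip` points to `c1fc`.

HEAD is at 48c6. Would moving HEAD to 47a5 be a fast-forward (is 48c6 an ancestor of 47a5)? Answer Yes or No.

A fast-forward from 48c6 to 47a5 is possible iff 48c6 is an ancestor of 47a5.
Ancestors of 47a5: {2a23, 47a5, 48c6, 772b, b058, b10a, c1fc, d729}.
48c6 is among them, so fast-forward is possible.

Yes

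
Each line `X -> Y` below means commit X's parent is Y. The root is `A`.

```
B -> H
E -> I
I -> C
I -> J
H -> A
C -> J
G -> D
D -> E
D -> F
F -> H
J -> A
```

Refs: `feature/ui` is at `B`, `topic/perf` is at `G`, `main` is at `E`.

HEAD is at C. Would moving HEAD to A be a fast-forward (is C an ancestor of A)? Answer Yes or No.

A fast-forward from C to A is possible iff C is an ancestor of A.
Ancestors of A: {A}.
C is not among them, so fast-forward is not possible.

No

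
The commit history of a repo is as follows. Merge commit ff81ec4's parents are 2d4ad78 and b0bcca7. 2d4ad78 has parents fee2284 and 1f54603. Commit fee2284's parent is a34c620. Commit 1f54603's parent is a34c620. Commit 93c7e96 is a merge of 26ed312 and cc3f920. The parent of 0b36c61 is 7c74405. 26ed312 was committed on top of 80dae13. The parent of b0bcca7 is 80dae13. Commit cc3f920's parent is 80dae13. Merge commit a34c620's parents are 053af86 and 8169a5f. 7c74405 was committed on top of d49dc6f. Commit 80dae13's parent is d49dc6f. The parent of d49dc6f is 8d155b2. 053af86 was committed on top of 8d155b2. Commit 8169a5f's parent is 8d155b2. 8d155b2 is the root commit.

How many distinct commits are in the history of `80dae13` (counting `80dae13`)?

3

Walking parent pointers from 80dae13: reachable set = {80dae13, 8d155b2, d49dc6f}.
That is 3 commits.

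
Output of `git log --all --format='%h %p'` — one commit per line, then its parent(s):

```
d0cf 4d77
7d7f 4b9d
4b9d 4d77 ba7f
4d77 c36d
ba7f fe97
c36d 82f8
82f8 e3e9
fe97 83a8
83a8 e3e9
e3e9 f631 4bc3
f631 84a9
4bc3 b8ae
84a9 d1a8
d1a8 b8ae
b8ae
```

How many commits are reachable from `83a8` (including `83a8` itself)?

Walking parent pointers from 83a8: reachable set = {4bc3, 83a8, 84a9, b8ae, d1a8, e3e9, f631}.
That is 7 commits.

7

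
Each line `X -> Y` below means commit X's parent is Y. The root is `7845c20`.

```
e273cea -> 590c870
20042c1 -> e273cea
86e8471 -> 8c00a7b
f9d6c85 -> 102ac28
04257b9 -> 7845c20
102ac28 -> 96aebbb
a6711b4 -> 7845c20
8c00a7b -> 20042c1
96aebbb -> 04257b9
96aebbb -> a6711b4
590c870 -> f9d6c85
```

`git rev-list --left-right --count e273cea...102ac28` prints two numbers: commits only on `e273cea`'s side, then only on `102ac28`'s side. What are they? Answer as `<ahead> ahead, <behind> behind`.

3 ahead, 0 behind

Reachable from e273cea: {04257b9, 102ac28, 590c870, 7845c20, 96aebbb, a6711b4, e273cea, f9d6c85}.
Reachable from 102ac28: {04257b9, 102ac28, 7845c20, 96aebbb, a6711b4}.
Only in e273cea's history (ahead): {590c870, e273cea, f9d6c85} — 3.
Only in 102ac28's history (behind): {} — 0.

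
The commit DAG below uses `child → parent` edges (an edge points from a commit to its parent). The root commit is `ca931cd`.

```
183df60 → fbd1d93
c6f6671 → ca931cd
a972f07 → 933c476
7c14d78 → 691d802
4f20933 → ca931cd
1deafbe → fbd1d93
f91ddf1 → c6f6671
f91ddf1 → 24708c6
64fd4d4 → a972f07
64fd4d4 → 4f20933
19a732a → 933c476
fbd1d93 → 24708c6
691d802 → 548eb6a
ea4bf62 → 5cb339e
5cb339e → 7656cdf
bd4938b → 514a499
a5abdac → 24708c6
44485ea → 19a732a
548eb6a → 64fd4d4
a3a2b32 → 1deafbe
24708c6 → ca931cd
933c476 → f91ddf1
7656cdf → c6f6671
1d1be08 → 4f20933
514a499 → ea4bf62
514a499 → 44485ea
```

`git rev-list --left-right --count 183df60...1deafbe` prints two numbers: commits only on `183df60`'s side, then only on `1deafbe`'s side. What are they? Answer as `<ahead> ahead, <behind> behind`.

Reachable from 183df60: {183df60, 24708c6, ca931cd, fbd1d93}.
Reachable from 1deafbe: {1deafbe, 24708c6, ca931cd, fbd1d93}.
Only in 183df60's history (ahead): {183df60} — 1.
Only in 1deafbe's history (behind): {1deafbe} — 1.

1 ahead, 1 behind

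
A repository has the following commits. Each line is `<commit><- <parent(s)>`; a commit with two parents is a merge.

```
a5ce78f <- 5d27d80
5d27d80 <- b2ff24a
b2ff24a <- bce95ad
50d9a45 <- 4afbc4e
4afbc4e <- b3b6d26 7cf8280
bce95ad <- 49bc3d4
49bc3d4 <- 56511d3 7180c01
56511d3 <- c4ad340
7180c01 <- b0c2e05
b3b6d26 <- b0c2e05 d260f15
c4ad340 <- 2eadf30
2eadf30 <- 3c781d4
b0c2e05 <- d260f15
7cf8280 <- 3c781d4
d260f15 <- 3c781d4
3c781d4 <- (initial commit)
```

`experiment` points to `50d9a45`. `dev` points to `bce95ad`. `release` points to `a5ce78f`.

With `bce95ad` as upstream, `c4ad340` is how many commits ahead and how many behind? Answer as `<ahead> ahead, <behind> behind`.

0 ahead, 6 behind

Reachable from c4ad340: {2eadf30, 3c781d4, c4ad340}.
Reachable from bce95ad: {2eadf30, 3c781d4, 49bc3d4, 56511d3, 7180c01, b0c2e05, bce95ad, c4ad340, d260f15}.
Only in c4ad340's history (ahead): {} — 0.
Only in bce95ad's history (behind): {49bc3d4, 56511d3, 7180c01, b0c2e05, bce95ad, d260f15} — 6.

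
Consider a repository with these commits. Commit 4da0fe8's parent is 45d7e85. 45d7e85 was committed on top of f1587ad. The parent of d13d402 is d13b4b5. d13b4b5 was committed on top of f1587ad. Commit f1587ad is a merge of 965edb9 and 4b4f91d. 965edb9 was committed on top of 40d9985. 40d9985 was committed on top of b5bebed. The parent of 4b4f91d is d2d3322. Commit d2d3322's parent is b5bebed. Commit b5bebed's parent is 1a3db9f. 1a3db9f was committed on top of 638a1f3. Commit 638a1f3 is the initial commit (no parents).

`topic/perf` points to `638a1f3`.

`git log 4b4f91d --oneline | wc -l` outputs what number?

5

Walking parent pointers from 4b4f91d: reachable set = {1a3db9f, 4b4f91d, 638a1f3, b5bebed, d2d3322}.
That is 5 commits.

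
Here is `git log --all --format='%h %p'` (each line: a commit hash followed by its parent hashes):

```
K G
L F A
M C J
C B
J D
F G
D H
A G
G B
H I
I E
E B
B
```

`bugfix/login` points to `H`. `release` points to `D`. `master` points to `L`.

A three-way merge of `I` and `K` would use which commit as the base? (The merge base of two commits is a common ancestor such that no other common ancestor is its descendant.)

B

Ancestors of I: {B, E, I}.
Ancestors of K: {B, G, K}.
Common ancestors: {B}.
The only common ancestor is B, so it is the merge base.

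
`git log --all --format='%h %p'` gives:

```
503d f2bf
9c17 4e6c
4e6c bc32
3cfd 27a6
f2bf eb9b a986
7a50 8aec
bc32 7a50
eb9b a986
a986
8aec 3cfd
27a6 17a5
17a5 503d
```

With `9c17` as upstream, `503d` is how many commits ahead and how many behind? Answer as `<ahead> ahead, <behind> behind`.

Reachable from 503d: {503d, a986, eb9b, f2bf}.
Reachable from 9c17: {17a5, 27a6, 3cfd, 4e6c, 503d, 7a50, 8aec, 9c17, a986, bc32, eb9b, f2bf}.
Only in 503d's history (ahead): {} — 0.
Only in 9c17's history (behind): {17a5, 27a6, 3cfd, 4e6c, 7a50, 8aec, 9c17, bc32} — 8.

0 ahead, 8 behind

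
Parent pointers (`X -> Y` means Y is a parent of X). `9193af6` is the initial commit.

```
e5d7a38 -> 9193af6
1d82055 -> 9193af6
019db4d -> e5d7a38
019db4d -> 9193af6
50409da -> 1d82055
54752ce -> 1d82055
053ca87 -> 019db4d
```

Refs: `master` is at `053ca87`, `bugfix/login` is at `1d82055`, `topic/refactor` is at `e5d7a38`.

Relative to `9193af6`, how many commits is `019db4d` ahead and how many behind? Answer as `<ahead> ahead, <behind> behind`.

Reachable from 019db4d: {019db4d, 9193af6, e5d7a38}.
Reachable from 9193af6: {9193af6}.
Only in 019db4d's history (ahead): {019db4d, e5d7a38} — 2.
Only in 9193af6's history (behind): {} — 0.

2 ahead, 0 behind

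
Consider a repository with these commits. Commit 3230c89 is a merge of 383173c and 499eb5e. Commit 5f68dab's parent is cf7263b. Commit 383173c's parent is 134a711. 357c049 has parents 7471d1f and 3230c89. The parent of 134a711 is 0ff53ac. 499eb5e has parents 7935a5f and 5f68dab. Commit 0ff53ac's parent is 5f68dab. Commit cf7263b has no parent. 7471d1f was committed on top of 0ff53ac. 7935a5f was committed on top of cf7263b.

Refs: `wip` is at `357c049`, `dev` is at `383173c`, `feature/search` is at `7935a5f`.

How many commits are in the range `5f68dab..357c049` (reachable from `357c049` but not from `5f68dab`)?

8

Reachable from 357c049: {0ff53ac, 134a711, 3230c89, 357c049, 383173c, 499eb5e, 5f68dab, 7471d1f, 7935a5f, cf7263b}.
Reachable from 5f68dab: {5f68dab, cf7263b}.
In 357c049's history but not 5f68dab's: {0ff53ac, 134a711, 3230c89, 357c049, 383173c, 499eb5e, 7471d1f, 7935a5f} — 8 commits.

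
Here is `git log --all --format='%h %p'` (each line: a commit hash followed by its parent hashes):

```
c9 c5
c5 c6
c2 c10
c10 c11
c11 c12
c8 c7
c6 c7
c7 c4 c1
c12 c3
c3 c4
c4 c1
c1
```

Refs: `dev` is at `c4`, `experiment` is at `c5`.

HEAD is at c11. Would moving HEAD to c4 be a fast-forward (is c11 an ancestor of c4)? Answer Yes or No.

A fast-forward from c11 to c4 is possible iff c11 is an ancestor of c4.
Ancestors of c4: {c1, c4}.
c11 is not among them, so fast-forward is not possible.

No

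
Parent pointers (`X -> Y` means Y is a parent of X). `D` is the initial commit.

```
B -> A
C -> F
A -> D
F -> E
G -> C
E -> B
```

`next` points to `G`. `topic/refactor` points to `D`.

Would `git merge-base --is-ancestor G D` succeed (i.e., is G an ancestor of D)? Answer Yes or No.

Ancestors of D: {D}.
G is not in that set, so it is not an ancestor of D.

No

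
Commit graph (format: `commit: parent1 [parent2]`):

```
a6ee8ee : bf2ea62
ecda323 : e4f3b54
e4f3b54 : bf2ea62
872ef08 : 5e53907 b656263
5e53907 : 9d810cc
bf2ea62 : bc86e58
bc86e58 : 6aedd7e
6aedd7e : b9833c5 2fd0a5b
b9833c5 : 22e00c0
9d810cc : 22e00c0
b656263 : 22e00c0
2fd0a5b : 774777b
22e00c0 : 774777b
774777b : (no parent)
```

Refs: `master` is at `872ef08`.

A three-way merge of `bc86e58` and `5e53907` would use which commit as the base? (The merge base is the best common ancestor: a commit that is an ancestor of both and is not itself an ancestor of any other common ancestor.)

Ancestors of bc86e58: {22e00c0, 2fd0a5b, 6aedd7e, 774777b, b9833c5, bc86e58}.
Ancestors of 5e53907: {22e00c0, 5e53907, 774777b, 9d810cc}.
Common ancestors: {22e00c0, 774777b}.
Among these, 22e00c0 is not an ancestor of any other common ancestor — it is the merge base.

22e00c0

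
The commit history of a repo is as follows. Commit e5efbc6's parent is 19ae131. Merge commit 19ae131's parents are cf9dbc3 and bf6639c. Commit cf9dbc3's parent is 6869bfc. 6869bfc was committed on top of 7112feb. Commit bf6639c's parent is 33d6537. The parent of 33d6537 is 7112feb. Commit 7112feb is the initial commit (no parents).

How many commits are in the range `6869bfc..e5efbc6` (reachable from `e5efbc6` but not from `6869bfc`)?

Reachable from e5efbc6: {19ae131, 33d6537, 6869bfc, 7112feb, bf6639c, cf9dbc3, e5efbc6}.
Reachable from 6869bfc: {6869bfc, 7112feb}.
In e5efbc6's history but not 6869bfc's: {19ae131, 33d6537, bf6639c, cf9dbc3, e5efbc6} — 5 commits.

5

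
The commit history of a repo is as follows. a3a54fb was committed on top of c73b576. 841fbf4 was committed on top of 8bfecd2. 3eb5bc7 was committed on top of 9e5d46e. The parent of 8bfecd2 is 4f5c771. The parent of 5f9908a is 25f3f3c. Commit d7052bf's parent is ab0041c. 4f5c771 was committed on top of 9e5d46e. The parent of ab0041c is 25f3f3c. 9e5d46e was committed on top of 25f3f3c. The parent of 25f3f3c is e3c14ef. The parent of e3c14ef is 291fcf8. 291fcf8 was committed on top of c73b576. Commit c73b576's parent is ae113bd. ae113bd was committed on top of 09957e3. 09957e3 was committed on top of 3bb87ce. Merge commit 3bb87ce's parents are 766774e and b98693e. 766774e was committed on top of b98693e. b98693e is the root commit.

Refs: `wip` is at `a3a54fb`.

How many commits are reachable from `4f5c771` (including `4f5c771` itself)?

11

Walking parent pointers from 4f5c771: reachable set = {09957e3, 25f3f3c, 291fcf8, 3bb87ce, 4f5c771, 766774e, 9e5d46e, ae113bd, b98693e, c73b576, e3c14ef}.
That is 11 commits.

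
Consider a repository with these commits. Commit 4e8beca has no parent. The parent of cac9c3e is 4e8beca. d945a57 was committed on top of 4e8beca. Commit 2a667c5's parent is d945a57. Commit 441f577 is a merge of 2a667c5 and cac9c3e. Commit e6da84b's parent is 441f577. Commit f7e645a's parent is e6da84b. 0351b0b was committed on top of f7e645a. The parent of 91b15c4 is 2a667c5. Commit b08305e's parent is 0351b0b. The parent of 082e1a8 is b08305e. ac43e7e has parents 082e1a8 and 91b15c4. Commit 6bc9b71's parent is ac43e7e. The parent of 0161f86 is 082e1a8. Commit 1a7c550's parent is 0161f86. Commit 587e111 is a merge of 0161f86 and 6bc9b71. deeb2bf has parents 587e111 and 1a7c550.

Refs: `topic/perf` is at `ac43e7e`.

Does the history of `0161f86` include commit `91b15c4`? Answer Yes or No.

Ancestors of 0161f86: {0161f86, 0351b0b, 082e1a8, 2a667c5, 441f577, 4e8beca, b08305e, cac9c3e, d945a57, e6da84b, f7e645a}.
91b15c4 is not in that set, so it is not an ancestor of 0161f86.

No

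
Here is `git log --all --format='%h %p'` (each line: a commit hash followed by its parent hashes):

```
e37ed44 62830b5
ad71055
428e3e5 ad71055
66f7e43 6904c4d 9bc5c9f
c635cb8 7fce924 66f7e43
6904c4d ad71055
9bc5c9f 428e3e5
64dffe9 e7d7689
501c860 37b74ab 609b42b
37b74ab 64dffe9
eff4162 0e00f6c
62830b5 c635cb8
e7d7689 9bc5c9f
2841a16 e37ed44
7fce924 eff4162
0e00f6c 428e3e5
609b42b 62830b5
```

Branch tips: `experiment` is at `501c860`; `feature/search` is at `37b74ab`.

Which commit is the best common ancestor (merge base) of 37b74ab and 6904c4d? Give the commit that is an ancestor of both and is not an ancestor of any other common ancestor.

ad71055

Ancestors of 37b74ab: {37b74ab, 428e3e5, 64dffe9, 9bc5c9f, ad71055, e7d7689}.
Ancestors of 6904c4d: {6904c4d, ad71055}.
Common ancestors: {ad71055}.
The only common ancestor is ad71055, so it is the merge base.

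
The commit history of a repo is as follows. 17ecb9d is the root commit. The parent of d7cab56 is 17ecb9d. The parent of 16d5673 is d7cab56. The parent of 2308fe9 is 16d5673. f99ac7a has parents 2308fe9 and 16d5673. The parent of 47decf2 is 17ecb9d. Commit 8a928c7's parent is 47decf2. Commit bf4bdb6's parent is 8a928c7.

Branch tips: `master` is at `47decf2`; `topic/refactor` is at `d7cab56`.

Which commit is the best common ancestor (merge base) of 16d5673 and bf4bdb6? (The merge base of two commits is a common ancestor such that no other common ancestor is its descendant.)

Ancestors of 16d5673: {16d5673, 17ecb9d, d7cab56}.
Ancestors of bf4bdb6: {17ecb9d, 47decf2, 8a928c7, bf4bdb6}.
Common ancestors: {17ecb9d}.
The only common ancestor is 17ecb9d, so it is the merge base.

17ecb9d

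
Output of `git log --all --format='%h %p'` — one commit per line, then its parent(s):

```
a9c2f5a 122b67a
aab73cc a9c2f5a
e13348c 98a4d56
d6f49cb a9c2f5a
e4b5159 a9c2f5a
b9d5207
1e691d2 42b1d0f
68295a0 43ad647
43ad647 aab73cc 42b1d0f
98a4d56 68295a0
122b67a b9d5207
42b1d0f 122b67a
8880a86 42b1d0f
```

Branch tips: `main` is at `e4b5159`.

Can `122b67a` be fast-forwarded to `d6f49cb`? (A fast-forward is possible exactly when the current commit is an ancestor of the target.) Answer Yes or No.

A fast-forward from 122b67a to d6f49cb is possible iff 122b67a is an ancestor of d6f49cb.
Ancestors of d6f49cb: {122b67a, a9c2f5a, b9d5207, d6f49cb}.
122b67a is among them, so fast-forward is possible.

Yes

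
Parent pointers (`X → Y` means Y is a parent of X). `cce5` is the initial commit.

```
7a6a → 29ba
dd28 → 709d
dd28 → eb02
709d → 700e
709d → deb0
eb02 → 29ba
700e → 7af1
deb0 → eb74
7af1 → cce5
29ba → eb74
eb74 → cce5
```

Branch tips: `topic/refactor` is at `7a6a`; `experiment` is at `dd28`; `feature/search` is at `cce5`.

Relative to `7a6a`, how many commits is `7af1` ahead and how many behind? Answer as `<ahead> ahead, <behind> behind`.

1 ahead, 3 behind

Reachable from 7af1: {7af1, cce5}.
Reachable from 7a6a: {29ba, 7a6a, cce5, eb74}.
Only in 7af1's history (ahead): {7af1} — 1.
Only in 7a6a's history (behind): {29ba, 7a6a, eb74} — 3.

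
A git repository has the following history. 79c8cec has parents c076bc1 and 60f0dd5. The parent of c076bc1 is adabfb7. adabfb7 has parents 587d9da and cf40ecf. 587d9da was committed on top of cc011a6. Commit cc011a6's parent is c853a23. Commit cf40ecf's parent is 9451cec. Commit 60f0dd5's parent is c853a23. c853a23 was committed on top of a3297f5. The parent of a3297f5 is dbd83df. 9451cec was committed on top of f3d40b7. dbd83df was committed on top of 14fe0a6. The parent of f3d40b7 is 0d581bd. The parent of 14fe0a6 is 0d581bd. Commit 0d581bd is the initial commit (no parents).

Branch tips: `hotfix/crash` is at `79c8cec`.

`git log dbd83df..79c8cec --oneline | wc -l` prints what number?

11

Reachable from 79c8cec: {0d581bd, 14fe0a6, 587d9da, 60f0dd5, 79c8cec, 9451cec, a3297f5, adabfb7, c076bc1, c853a23, cc011a6, cf40ecf, dbd83df, f3d40b7}.
Reachable from dbd83df: {0d581bd, 14fe0a6, dbd83df}.
In 79c8cec's history but not dbd83df's: {587d9da, 60f0dd5, 79c8cec, 9451cec, a3297f5, adabfb7, c076bc1, c853a23, cc011a6, cf40ecf, f3d40b7} — 11 commits.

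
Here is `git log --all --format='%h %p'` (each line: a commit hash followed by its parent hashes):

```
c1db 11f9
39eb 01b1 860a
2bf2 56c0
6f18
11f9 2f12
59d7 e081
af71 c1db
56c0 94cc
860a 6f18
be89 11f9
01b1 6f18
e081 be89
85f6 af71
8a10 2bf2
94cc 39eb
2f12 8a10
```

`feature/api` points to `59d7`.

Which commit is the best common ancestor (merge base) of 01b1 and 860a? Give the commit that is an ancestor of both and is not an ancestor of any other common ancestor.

6f18

Ancestors of 01b1: {01b1, 6f18}.
Ancestors of 860a: {6f18, 860a}.
Common ancestors: {6f18}.
The only common ancestor is 6f18, so it is the merge base.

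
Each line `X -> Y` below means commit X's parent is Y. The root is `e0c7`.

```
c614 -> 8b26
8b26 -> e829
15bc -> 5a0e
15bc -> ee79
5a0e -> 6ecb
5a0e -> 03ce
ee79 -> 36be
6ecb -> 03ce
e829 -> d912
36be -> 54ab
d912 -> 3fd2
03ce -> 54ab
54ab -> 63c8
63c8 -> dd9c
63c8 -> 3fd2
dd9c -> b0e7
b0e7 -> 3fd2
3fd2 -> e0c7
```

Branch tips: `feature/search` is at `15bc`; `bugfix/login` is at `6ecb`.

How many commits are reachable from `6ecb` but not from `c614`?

6

Reachable from 6ecb: {03ce, 3fd2, 54ab, 63c8, 6ecb, b0e7, dd9c, e0c7}.
Reachable from c614: {3fd2, 8b26, c614, d912, e0c7, e829}.
In 6ecb's history but not c614's: {03ce, 54ab, 63c8, 6ecb, b0e7, dd9c} — 6 commits.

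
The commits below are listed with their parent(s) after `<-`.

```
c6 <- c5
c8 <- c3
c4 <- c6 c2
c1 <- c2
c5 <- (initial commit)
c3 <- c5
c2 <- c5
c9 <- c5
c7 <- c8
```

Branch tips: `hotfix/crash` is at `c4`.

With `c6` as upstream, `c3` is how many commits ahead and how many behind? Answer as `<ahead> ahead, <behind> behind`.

Reachable from c3: {c3, c5}.
Reachable from c6: {c5, c6}.
Only in c3's history (ahead): {c3} — 1.
Only in c6's history (behind): {c6} — 1.

1 ahead, 1 behind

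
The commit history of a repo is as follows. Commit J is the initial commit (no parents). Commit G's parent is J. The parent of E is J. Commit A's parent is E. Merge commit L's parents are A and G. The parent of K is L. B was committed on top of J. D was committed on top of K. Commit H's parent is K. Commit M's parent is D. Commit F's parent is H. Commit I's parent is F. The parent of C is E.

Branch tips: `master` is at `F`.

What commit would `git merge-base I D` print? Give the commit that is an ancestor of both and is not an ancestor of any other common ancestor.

Ancestors of I: {A, E, F, G, H, I, J, K, L}.
Ancestors of D: {A, D, E, G, J, K, L}.
Common ancestors: {A, E, G, J, K, L}.
Among these, K is not an ancestor of any other common ancestor — it is the merge base.

K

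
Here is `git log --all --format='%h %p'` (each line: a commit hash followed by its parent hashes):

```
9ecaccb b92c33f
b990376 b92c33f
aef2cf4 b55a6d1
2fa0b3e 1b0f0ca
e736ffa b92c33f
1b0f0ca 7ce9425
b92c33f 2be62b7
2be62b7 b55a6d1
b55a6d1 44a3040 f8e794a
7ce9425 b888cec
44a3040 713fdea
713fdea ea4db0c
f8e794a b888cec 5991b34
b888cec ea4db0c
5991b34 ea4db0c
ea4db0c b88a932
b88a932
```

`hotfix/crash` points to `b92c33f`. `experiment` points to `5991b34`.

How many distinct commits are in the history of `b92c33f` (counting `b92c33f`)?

Walking parent pointers from b92c33f: reachable set = {2be62b7, 44a3040, 5991b34, 713fdea, b55a6d1, b888cec, b88a932, b92c33f, ea4db0c, f8e794a}.
That is 10 commits.

10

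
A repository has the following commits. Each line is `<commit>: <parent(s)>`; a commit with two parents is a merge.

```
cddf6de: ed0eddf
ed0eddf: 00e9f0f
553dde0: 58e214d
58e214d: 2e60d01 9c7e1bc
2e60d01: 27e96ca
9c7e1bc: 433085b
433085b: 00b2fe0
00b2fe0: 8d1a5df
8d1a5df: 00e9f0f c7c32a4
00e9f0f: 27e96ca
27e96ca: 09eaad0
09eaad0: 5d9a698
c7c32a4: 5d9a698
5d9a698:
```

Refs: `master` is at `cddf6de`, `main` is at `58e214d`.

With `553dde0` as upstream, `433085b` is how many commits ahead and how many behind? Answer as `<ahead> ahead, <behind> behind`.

0 ahead, 4 behind

Reachable from 433085b: {00b2fe0, 00e9f0f, 09eaad0, 27e96ca, 433085b, 5d9a698, 8d1a5df, c7c32a4}.
Reachable from 553dde0: {00b2fe0, 00e9f0f, 09eaad0, 27e96ca, 2e60d01, 433085b, 553dde0, 58e214d, 5d9a698, 8d1a5df, 9c7e1bc, c7c32a4}.
Only in 433085b's history (ahead): {} — 0.
Only in 553dde0's history (behind): {2e60d01, 553dde0, 58e214d, 9c7e1bc} — 4.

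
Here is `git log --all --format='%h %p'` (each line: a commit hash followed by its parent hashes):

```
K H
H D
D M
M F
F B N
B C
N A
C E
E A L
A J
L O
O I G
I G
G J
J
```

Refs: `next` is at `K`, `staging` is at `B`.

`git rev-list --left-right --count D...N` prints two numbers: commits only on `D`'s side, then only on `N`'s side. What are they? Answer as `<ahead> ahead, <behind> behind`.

10 ahead, 0 behind

Reachable from D: {A, B, C, D, E, F, G, I, J, L, M, N, O}.
Reachable from N: {A, J, N}.
Only in D's history (ahead): {B, C, D, E, F, G, I, L, M, O} — 10.
Only in N's history (behind): {} — 0.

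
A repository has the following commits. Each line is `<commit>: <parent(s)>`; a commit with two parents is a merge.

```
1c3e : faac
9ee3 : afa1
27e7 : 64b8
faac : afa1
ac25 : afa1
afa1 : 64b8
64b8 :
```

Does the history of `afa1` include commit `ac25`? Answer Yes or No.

Ancestors of afa1: {64b8, afa1}.
ac25 is not in that set, so it is not an ancestor of afa1.

No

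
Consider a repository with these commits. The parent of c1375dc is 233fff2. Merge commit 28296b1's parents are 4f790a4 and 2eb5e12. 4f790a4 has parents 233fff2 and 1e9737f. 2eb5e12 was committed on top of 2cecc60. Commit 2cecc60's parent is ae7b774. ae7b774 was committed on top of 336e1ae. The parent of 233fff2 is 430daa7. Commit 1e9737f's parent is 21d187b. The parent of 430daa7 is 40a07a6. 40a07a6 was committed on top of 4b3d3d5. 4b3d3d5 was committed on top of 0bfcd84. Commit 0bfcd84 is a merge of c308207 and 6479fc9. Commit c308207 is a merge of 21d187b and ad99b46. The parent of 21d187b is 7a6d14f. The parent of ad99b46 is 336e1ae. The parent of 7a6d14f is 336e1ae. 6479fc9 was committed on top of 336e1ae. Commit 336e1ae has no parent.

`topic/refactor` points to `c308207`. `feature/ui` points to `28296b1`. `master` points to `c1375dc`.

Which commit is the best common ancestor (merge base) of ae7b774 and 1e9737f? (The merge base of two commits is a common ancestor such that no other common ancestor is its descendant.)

Ancestors of ae7b774: {336e1ae, ae7b774}.
Ancestors of 1e9737f: {1e9737f, 21d187b, 336e1ae, 7a6d14f}.
Common ancestors: {336e1ae}.
The only common ancestor is 336e1ae, so it is the merge base.

336e1ae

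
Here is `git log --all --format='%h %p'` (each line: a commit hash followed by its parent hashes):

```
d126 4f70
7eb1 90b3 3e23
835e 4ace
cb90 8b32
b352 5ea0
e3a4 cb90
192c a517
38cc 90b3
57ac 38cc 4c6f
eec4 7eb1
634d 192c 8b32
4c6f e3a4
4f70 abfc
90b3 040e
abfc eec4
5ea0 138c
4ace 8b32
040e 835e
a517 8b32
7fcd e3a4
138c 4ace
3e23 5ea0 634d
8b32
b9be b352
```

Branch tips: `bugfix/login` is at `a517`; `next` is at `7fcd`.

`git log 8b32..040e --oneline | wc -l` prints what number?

Reachable from 040e: {040e, 4ace, 835e, 8b32}.
Reachable from 8b32: {8b32}.
In 040e's history but not 8b32's: {040e, 4ace, 835e} — 3 commits.

3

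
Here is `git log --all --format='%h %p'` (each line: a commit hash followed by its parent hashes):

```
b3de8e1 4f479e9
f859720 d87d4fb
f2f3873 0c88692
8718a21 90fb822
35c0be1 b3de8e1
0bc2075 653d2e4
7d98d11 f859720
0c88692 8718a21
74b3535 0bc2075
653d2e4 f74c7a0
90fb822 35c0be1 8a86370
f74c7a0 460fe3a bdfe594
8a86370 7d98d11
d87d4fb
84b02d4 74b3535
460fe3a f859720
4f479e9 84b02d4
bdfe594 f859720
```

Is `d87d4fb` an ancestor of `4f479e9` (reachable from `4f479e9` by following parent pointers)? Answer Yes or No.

Yes

Ancestors of 4f479e9 (commits reachable by following parents): {0bc2075, 460fe3a, 4f479e9, 653d2e4, 74b3535, 84b02d4, bdfe594, d87d4fb, f74c7a0, f859720}.
d87d4fb is in that set, so it is an ancestor of 4f479e9.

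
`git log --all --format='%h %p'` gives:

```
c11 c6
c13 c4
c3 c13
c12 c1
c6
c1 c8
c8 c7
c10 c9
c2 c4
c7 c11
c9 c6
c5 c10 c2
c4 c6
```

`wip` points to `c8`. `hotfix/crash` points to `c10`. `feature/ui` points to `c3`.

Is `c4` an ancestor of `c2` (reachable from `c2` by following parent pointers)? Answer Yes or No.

Ancestors of c2 (commits reachable by following parents): {c2, c4, c6}.
c4 is in that set, so it is an ancestor of c2.

Yes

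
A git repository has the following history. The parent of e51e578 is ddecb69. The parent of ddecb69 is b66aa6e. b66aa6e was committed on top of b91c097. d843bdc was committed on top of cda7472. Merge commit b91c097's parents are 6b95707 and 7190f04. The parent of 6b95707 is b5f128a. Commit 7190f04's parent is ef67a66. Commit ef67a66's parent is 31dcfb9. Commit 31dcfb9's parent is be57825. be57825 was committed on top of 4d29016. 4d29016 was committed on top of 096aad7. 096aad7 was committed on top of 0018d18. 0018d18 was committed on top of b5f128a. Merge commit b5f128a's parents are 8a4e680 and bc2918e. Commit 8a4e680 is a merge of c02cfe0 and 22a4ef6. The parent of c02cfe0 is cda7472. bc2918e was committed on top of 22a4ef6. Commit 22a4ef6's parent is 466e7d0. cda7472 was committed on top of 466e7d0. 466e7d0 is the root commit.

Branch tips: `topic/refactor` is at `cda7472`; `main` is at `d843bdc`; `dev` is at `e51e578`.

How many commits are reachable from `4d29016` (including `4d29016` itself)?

10

Walking parent pointers from 4d29016: reachable set = {0018d18, 096aad7, 22a4ef6, 466e7d0, 4d29016, 8a4e680, b5f128a, bc2918e, c02cfe0, cda7472}.
That is 10 commits.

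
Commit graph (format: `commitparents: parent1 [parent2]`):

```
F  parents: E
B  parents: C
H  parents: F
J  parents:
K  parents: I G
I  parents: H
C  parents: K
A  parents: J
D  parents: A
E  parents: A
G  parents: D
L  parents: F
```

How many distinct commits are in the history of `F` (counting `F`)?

4

Walking parent pointers from F: reachable set = {A, E, F, J}.
That is 4 commits.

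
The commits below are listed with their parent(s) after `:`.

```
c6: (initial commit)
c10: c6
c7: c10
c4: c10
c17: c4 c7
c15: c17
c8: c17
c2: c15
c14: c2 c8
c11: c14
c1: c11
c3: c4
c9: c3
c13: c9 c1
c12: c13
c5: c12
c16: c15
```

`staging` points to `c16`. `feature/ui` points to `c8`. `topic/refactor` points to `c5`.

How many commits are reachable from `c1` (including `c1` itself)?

11

Walking parent pointers from c1: reachable set = {c1, c10, c11, c14, c15, c17, c2, c4, c6, c7, c8}.
That is 11 commits.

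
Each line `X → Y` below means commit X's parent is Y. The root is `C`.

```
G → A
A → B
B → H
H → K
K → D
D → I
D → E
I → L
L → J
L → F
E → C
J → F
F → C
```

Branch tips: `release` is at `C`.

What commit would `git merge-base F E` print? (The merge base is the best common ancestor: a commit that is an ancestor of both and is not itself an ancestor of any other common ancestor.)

Ancestors of F: {C, F}.
Ancestors of E: {C, E}.
Common ancestors: {C}.
The only common ancestor is C, so it is the merge base.

C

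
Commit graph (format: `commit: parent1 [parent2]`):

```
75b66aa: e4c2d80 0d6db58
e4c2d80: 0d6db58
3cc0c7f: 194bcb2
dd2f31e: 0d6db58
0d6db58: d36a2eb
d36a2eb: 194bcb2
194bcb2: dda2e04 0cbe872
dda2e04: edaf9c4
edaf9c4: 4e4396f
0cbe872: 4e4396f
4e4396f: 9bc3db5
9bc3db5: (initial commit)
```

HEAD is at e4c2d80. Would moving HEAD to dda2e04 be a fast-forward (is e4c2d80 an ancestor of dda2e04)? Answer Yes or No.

No

A fast-forward from e4c2d80 to dda2e04 is possible iff e4c2d80 is an ancestor of dda2e04.
Ancestors of dda2e04: {4e4396f, 9bc3db5, dda2e04, edaf9c4}.
e4c2d80 is not among them, so fast-forward is not possible.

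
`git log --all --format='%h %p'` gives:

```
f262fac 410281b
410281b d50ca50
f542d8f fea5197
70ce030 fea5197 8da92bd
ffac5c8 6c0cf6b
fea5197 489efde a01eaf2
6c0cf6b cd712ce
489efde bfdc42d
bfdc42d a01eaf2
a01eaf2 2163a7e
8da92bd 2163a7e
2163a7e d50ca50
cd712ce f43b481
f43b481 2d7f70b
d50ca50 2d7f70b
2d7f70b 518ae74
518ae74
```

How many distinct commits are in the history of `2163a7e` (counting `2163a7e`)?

Walking parent pointers from 2163a7e: reachable set = {2163a7e, 2d7f70b, 518ae74, d50ca50}.
That is 4 commits.

4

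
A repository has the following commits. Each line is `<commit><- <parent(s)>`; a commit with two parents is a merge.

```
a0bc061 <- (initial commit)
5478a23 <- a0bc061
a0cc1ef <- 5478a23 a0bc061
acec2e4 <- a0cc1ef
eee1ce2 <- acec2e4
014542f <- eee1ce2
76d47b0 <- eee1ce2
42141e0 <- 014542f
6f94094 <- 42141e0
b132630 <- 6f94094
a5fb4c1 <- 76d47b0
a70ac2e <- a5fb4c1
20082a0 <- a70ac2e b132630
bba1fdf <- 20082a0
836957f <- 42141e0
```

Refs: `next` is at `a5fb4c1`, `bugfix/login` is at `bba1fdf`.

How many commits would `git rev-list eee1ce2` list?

Walking parent pointers from eee1ce2: reachable set = {5478a23, a0bc061, a0cc1ef, acec2e4, eee1ce2}.
That is 5 commits.

5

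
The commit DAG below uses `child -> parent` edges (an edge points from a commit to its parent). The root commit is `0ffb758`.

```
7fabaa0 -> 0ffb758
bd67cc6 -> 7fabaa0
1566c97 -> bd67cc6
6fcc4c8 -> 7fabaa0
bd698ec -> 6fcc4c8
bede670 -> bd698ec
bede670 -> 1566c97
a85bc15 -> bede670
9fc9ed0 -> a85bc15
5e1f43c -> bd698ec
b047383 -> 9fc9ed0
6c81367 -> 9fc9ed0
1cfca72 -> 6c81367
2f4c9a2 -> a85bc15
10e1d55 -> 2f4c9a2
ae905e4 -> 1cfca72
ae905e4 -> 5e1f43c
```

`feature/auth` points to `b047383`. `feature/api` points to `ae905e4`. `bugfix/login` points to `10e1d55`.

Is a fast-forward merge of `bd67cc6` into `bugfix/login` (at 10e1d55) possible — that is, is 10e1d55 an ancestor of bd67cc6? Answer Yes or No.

A fast-forward from 10e1d55 to bd67cc6 is possible iff 10e1d55 is an ancestor of bd67cc6.
Ancestors of bd67cc6: {0ffb758, 7fabaa0, bd67cc6}.
10e1d55 is not among them, so fast-forward is not possible.

No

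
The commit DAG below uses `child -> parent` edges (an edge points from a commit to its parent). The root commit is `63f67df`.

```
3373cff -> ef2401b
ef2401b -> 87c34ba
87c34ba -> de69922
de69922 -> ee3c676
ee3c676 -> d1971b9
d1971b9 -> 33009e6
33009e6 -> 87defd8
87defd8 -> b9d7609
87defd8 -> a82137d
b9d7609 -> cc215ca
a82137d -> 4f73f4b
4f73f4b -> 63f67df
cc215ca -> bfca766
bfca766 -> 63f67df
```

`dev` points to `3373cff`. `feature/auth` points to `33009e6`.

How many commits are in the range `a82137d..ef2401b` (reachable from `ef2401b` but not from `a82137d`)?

10

Reachable from ef2401b: {33009e6, 4f73f4b, 63f67df, 87c34ba, 87defd8, a82137d, b9d7609, bfca766, cc215ca, d1971b9, de69922, ee3c676, ef2401b}.
Reachable from a82137d: {4f73f4b, 63f67df, a82137d}.
In ef2401b's history but not a82137d's: {33009e6, 87c34ba, 87defd8, b9d7609, bfca766, cc215ca, d1971b9, de69922, ee3c676, ef2401b} — 10 commits.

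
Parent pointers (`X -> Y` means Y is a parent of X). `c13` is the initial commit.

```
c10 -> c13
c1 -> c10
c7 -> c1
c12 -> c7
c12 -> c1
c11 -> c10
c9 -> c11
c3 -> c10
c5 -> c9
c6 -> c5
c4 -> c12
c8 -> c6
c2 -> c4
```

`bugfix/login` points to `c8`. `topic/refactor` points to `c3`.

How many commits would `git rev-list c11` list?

3

Walking parent pointers from c11: reachable set = {c10, c11, c13}.
That is 3 commits.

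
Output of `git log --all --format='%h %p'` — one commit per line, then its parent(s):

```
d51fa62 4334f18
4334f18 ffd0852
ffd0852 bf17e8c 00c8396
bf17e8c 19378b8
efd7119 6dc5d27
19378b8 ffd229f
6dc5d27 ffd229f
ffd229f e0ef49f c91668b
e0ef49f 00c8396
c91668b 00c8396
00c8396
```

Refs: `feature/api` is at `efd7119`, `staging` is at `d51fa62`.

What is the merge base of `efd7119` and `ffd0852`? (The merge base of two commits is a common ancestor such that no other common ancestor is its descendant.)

ffd229f

Ancestors of efd7119: {00c8396, 6dc5d27, c91668b, e0ef49f, efd7119, ffd229f}.
Ancestors of ffd0852: {00c8396, 19378b8, bf17e8c, c91668b, e0ef49f, ffd0852, ffd229f}.
Common ancestors: {00c8396, c91668b, e0ef49f, ffd229f}.
Among these, ffd229f is not an ancestor of any other common ancestor — it is the merge base.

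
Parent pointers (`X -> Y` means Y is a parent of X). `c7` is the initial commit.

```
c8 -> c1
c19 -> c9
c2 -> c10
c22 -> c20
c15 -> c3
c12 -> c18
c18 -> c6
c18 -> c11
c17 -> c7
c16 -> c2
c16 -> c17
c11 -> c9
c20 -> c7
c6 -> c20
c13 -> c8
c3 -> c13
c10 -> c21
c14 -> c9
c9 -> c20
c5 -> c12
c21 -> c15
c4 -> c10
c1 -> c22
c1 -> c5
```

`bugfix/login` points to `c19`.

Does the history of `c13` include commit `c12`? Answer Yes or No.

Yes

Ancestors of c13 (commits reachable by following parents): {c1, c11, c12, c13, c18, c20, c22, c5, c6, c7, c8, c9}.
c12 is in that set, so it is an ancestor of c13.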